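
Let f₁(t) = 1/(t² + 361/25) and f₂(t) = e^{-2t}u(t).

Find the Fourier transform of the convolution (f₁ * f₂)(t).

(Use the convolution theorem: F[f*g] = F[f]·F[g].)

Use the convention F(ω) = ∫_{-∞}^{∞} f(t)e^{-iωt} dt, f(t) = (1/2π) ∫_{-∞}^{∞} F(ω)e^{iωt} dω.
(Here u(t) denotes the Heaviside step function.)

F[f₁*f₂](ω) = \frac{5 \pi e^{- \frac{19 \left|{\omega}\right|}{5}}}{19 \left(i \omega + 2\right)}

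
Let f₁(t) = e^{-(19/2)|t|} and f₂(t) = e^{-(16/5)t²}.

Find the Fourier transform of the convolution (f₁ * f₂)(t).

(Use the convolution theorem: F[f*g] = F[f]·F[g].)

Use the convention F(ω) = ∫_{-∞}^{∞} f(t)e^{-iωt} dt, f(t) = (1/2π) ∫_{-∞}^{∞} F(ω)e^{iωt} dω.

F[f₁*f₂](ω) = \frac{19 \sqrt{5} \sqrt{\pi} e^{- \frac{5 \omega^{2}}{64}}}{4 \omega^{2} + 361}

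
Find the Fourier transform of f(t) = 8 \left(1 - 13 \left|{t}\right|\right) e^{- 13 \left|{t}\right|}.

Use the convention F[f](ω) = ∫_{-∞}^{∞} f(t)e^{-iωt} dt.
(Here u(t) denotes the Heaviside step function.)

F(ω) = \frac{416 \omega^{2}}{\left(\omega^{2} + 169\right)^{2}}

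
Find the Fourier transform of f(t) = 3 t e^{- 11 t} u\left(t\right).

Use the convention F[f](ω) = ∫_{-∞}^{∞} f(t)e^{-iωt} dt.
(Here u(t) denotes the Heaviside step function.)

F(ω) = \frac{3}{\left(i \omega + 11\right)^{2}}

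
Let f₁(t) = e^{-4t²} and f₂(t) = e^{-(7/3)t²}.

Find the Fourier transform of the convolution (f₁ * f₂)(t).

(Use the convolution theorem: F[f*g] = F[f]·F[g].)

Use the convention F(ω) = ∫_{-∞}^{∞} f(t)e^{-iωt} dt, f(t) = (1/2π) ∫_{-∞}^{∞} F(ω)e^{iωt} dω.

F[f₁*f₂](ω) = \frac{\sqrt{21} \pi e^{- \frac{19 \omega^{2}}{112}}}{14}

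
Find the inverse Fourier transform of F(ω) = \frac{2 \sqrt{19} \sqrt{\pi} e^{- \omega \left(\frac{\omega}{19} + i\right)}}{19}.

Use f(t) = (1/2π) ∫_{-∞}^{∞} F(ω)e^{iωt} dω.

f(t) = e^{- \frac{19 \left(t - 1\right)^{2}}{4}}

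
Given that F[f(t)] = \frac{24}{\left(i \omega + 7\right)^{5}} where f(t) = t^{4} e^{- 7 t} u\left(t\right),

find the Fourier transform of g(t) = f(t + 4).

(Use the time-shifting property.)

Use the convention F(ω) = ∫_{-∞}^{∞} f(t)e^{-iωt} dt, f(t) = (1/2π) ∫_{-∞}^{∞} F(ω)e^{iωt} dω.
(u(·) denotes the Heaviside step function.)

F[g](ω) = \frac{24 e^{4 i \omega}}{\left(i \omega + 7\right)^{5}}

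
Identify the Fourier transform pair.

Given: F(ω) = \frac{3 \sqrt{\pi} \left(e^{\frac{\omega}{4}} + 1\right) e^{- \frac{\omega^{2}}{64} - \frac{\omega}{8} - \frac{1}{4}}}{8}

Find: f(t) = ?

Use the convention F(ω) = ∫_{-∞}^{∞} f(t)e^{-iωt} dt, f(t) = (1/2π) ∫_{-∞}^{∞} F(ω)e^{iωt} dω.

f(t) = 3 e^{- 16 t^{2}} \cos{\left(4 t \right)}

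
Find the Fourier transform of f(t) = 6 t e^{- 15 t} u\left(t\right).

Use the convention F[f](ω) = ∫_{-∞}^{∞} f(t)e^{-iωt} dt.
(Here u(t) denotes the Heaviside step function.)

F(ω) = \frac{6}{\left(i \omega + 15\right)^{2}}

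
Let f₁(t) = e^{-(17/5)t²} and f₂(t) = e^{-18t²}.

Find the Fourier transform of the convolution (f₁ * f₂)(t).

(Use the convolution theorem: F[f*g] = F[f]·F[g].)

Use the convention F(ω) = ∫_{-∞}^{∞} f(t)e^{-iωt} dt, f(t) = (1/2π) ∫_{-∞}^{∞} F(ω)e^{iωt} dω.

F[f₁*f₂](ω) = \frac{\sqrt{170} \pi e^{- \frac{107 \omega^{2}}{1224}}}{102}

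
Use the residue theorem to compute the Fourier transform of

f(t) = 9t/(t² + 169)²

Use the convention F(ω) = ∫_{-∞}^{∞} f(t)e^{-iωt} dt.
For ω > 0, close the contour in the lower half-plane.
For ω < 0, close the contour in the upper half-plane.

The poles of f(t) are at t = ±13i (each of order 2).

Let g(z) = f(z)e^{-iωz}; for large |z| the factor e^{-iωz} decays in the lower half-plane when ω > 0 and in the upper half-plane when ω < 0.

Case ω > 0 (lower half-plane, clockwise contour ⇒ F(ω) = -2πi·ΣRes):
  Res_{z = - 13 i} g(z) = \frac{9 \omega e^{- 13 \omega}}{52} (pole of order 2)
  F(ω) = -2πi·ΣRes = - \frac{9 i \pi \omega e^{- 13 \omega}}{26}

Case ω < 0 (upper half-plane, counterclockwise contour ⇒ F(ω) = +2πi·ΣRes):
  Res_{z = 13 i} g(z) = - \frac{9 \omega e^{13 \omega}}{52} (pole of order 2)
  F(ω) = 2πi·ΣRes = - \frac{9 i \pi \omega e^{13 \omega}}{26}

Both cases combine into a single formula in |ω|:

F(ω) = - \frac{9 i \pi \omega e^{- 13 \left|{\omega}\right|}}{26}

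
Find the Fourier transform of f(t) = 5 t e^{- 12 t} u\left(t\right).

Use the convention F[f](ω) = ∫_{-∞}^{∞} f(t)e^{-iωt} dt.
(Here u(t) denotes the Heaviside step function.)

F(ω) = \frac{5}{\left(i \omega + 12\right)^{2}}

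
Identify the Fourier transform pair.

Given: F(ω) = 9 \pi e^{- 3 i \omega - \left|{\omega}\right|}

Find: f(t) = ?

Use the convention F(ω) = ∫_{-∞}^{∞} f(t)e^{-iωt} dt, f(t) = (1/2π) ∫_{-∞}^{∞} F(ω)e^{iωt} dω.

f(t) = \frac{9}{\left(t - 3\right)^{2} + 1}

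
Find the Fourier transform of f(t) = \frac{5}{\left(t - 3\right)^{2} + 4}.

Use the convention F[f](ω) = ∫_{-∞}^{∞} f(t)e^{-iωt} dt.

F(ω) = \frac{5 \pi e^{- 3 i \omega - 2 \left|{\omega}\right|}}{2}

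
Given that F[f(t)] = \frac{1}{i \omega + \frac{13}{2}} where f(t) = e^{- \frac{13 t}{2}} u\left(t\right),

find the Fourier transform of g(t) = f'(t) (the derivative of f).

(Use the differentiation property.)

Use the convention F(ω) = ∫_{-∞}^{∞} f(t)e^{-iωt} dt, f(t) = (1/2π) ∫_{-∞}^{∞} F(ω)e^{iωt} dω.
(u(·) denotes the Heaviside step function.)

F[g](ω) = \frac{2 \omega}{2 \omega - 13 i}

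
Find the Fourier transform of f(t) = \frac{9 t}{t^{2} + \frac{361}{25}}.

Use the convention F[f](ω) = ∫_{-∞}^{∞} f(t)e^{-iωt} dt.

F(ω) = - 9 i \pi e^{- \frac{19 \left|{\omega}\right|}{5}} \operatorname{sign}{\left(\omega \right)}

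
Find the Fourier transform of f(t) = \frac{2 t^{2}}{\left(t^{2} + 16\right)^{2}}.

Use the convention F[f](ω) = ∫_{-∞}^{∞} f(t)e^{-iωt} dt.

F(ω) = \frac{\pi \left(1 - 4 \left|{\omega}\right|\right) e^{- 4 \left|{\omega}\right|}}{4}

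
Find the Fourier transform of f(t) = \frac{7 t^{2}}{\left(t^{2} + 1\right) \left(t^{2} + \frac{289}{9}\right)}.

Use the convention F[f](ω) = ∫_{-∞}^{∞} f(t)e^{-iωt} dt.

F(ω) = - \frac{9 \pi e^{- \left|{\omega}\right|}}{40} + \frac{51 \pi e^{- \frac{17 \left|{\omega}\right|}{3}}}{40}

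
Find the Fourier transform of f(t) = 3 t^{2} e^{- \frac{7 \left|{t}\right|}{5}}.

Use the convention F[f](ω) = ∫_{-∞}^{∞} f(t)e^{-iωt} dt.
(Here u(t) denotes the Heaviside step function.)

F(ω) = \frac{10500 \left(49 - 75 \omega^{2}\right)}{\left(25 \omega^{2} + 49\right)^{3}}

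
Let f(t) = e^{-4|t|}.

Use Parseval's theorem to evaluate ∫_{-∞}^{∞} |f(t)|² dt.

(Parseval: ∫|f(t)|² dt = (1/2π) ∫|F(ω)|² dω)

∫|f(t)|² dt = \frac{1}{4}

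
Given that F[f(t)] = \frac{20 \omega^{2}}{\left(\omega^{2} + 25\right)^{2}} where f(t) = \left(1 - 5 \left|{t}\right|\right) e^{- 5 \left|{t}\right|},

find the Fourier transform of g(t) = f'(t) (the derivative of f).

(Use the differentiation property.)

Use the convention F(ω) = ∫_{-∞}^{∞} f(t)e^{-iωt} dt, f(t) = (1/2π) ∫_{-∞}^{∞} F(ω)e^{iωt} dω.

F[g](ω) = \frac{20 i \omega^{3}}{\left(\omega^{2} + 25\right)^{2}}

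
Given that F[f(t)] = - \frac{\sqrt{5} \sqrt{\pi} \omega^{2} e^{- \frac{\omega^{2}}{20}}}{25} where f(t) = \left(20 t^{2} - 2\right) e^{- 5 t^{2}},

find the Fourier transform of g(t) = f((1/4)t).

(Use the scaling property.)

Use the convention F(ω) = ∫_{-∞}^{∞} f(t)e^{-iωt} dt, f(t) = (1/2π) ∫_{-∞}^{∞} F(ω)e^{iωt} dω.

F[g](ω) = - \frac{64 \sqrt{5} \sqrt{\pi} \omega^{2} e^{- \frac{4 \omega^{2}}{5}}}{25}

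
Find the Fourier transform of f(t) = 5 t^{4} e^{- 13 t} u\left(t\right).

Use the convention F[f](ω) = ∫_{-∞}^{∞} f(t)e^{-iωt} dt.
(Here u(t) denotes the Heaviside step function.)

F(ω) = \frac{120}{\left(i \omega + 13\right)^{5}}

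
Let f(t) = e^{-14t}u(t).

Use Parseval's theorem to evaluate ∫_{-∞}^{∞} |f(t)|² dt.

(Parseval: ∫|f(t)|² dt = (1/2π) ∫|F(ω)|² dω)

∫|f(t)|² dt = \frac{1}{28}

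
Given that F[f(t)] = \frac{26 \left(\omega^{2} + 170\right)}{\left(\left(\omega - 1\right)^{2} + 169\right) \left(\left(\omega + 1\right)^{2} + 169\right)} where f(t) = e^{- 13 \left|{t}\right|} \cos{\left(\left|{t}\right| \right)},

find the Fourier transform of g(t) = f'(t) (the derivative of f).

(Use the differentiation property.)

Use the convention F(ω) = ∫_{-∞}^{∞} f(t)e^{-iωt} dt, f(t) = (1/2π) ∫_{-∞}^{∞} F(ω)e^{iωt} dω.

F[g](ω) = \frac{26 i \omega \left(\omega^{2} + 170\right)}{\omega^{4} + 336 \omega^{2} + 28900}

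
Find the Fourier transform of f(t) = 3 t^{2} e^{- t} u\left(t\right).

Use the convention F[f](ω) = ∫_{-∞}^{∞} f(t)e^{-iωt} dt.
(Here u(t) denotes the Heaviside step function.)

F(ω) = \frac{6}{\left(i \omega + 1\right)^{3}}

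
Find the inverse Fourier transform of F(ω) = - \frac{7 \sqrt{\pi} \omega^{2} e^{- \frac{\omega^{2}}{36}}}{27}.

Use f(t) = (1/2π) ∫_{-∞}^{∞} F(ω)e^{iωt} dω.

f(t) = 7 \left(36 t^{2} - 2\right) e^{- 9 t^{2}}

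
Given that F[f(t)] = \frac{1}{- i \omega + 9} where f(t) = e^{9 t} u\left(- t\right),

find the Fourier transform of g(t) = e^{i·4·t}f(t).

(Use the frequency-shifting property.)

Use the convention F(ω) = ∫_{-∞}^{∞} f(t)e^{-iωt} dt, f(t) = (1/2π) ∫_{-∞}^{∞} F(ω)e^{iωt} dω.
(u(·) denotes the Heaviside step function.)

F[g](ω) = \frac{i}{\omega - 4 + 9 i}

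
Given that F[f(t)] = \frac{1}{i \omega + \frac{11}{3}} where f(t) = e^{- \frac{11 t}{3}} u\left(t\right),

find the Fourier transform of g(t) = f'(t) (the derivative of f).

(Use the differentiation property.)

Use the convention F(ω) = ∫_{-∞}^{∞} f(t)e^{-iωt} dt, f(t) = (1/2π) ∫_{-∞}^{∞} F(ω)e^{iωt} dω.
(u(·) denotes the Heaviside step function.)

F[g](ω) = \frac{3 \omega}{3 \omega - 11 i}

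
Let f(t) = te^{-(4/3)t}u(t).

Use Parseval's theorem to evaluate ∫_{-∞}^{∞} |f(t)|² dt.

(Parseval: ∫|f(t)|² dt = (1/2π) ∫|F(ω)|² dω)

∫|f(t)|² dt = \frac{27}{256}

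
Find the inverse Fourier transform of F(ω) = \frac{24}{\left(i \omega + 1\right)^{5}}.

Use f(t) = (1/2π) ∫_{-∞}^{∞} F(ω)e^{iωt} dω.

f(t) = t^{4} e^{- t} u\left(t\right)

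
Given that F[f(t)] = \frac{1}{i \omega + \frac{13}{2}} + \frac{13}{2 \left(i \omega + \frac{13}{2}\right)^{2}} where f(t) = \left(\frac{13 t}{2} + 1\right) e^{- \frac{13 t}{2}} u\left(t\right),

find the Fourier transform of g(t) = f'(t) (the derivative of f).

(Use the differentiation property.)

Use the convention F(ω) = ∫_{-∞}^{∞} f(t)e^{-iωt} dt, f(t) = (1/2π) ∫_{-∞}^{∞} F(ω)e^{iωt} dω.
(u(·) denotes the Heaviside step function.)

F[g](ω) = \frac{4 \omega \left(\omega - 13 i\right)}{4 \omega^{2} - 52 i \omega - 169}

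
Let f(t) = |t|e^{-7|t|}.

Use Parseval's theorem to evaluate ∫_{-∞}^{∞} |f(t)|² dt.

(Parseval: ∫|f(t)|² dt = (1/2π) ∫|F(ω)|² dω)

∫|f(t)|² dt = \frac{1}{686}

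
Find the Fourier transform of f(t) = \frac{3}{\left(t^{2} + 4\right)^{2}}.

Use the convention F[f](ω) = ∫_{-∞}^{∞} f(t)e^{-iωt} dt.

F(ω) = \frac{3 \pi \left(2 \left|{\omega}\right| + 1\right) e^{- 2 \left|{\omega}\right|}}{16}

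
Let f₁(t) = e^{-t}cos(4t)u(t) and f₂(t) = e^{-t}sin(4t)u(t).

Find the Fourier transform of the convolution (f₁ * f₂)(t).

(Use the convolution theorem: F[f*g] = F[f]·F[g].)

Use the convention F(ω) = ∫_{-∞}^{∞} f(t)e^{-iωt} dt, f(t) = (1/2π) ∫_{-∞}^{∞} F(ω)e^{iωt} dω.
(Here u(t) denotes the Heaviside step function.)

F[f₁*f₂](ω) = \frac{4 \left(i \omega + 1\right)}{\left(\left(i \omega + 1\right)^{2} + 16\right)^{2}}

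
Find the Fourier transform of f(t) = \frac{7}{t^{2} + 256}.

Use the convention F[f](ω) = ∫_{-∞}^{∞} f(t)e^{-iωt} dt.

F(ω) = \frac{7 \pi e^{- 16 \left|{\omega}\right|}}{16}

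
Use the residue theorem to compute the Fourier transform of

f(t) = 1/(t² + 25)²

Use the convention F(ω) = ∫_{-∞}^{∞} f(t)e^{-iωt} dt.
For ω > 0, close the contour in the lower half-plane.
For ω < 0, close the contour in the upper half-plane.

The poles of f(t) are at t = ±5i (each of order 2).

Let g(z) = f(z)e^{-iωz}; for large |z| the factor e^{-iωz} decays in the lower half-plane when ω > 0 and in the upper half-plane when ω < 0.

Case ω > 0 (lower half-plane, clockwise contour ⇒ F(ω) = -2πi·ΣRes):
  Res_{z = - 5 i} g(z) = \frac{i \left(5 \omega + 1\right) e^{- 5 \omega}}{500} (pole of order 2)
  F(ω) = -2πi·ΣRes = \frac{\pi \left(5 \omega + 1\right) e^{- 5 \omega}}{250}

Case ω < 0 (upper half-plane, counterclockwise contour ⇒ F(ω) = +2πi·ΣRes):
  Res_{z = 5 i} g(z) = \frac{i \left(5 \omega - 1\right) e^{5 \omega}}{500} (pole of order 2)
  F(ω) = 2πi·ΣRes = \frac{\pi \left(1 - 5 \omega\right) e^{5 \omega}}{250}

Both cases combine into a single formula in |ω|:

F(ω) = \frac{\pi \left(5 \left|{\omega}\right| + 1\right) e^{- 5 \left|{\omega}\right|}}{250}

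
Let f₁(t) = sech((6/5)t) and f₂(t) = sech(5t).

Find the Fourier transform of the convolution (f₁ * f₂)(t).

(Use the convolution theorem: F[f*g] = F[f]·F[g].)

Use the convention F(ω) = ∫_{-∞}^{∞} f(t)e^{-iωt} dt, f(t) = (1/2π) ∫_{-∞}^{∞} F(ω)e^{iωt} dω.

F[f₁*f₂](ω) = \frac{\pi^{2}}{6 \cosh{\left(\frac{\pi \omega}{10} \right)} \cosh{\left(\frac{5 \pi \omega}{12} \right)}}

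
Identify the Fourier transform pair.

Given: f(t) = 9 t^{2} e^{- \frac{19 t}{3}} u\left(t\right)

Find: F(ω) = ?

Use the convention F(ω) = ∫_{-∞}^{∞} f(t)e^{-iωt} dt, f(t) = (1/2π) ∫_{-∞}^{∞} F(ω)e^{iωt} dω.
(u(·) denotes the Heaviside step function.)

F(ω) = \frac{486}{\left(3 i \omega + 19\right)^{3}}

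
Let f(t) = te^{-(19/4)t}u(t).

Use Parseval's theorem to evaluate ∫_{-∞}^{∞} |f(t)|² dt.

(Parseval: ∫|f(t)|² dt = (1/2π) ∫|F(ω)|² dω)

∫|f(t)|² dt = \frac{16}{6859}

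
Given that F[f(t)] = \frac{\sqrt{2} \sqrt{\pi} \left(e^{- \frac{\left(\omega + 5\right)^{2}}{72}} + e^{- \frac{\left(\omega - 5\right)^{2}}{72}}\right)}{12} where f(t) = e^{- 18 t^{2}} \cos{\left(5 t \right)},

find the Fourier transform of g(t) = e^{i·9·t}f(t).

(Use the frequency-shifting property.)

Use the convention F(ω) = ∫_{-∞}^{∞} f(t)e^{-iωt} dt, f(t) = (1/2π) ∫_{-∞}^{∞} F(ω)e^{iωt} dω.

F[g](ω) = \frac{\sqrt{2} \sqrt{\pi} e^{- \frac{\left(\omega - 4\right)^{2}}{72}}}{12} + \frac{\sqrt{2} \sqrt{\pi} e^{- \frac{\left(\omega - 14\right)^{2}}{72}}}{12}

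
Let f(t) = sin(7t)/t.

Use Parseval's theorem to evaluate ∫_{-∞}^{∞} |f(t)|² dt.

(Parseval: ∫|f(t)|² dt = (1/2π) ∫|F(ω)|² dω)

∫|f(t)|² dt = 7 \pi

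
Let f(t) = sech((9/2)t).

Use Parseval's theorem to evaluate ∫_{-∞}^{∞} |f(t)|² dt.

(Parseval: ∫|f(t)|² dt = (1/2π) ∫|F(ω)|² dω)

∫|f(t)|² dt = \frac{4}{9}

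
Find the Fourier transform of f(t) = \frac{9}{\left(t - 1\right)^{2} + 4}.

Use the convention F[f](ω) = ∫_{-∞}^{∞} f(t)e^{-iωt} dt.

F(ω) = \frac{9 \pi e^{- i \omega - 2 \left|{\omega}\right|}}{2}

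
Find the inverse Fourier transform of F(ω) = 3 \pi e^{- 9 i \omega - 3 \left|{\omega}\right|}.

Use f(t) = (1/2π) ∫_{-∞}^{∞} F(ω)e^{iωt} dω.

f(t) = \frac{9}{\left(t - 9\right)^{2} + 9}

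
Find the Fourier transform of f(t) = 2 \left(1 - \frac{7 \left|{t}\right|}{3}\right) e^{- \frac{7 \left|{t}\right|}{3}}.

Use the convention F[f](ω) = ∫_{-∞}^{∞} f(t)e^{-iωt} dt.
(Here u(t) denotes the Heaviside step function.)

F(ω) = \frac{1512 \omega^{2}}{\left(9 \omega^{2} + 49\right)^{2}}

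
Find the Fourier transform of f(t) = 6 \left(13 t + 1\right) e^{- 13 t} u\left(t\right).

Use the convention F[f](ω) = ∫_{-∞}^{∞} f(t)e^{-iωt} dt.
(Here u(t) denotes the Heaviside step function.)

F(ω) = \frac{6 \left(- i \omega - 26\right)}{\omega^{2} - 26 i \omega - 169}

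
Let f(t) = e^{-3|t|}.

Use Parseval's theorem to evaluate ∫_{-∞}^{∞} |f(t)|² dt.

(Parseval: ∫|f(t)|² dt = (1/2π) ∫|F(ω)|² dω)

∫|f(t)|² dt = \frac{1}{3}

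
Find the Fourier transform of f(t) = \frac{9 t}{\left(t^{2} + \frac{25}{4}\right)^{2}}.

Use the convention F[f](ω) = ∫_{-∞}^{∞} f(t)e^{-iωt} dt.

F(ω) = - \frac{9 i \pi \omega e^{- \frac{5 \left|{\omega}\right|}{2}}}{5}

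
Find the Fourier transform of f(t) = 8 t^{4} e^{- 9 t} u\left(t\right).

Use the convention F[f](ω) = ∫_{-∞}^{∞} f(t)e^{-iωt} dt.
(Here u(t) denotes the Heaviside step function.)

F(ω) = \frac{192}{\left(i \omega + 9\right)^{5}}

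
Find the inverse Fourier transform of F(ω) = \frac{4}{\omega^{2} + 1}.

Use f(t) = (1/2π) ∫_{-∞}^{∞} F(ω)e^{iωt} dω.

f(t) = 2 e^{- \left|{t}\right|}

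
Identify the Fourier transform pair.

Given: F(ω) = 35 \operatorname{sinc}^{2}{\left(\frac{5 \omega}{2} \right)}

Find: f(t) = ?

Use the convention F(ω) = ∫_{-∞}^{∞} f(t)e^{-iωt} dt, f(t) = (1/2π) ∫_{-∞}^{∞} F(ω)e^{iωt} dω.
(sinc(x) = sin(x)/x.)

f(t) = 7 \left(\begin{cases} 1 - \frac{\left|{t}\right|}{5} & \text{for}\: \left|{t}\right| < 5 \\0 & \text{otherwise} \end{cases}\right)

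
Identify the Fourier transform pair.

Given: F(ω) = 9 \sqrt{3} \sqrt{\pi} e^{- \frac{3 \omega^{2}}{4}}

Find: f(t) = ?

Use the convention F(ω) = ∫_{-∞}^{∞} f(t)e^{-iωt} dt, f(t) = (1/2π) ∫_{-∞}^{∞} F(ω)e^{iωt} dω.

f(t) = 9 e^{- \frac{t^{2}}{3}}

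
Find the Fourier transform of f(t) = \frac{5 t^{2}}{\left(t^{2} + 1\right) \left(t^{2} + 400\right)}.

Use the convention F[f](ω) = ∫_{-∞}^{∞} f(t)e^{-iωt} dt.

F(ω) = \frac{5 \pi \left(20 - e^{19 \left|{\omega}\right|}\right) e^{- 20 \left|{\omega}\right|}}{399}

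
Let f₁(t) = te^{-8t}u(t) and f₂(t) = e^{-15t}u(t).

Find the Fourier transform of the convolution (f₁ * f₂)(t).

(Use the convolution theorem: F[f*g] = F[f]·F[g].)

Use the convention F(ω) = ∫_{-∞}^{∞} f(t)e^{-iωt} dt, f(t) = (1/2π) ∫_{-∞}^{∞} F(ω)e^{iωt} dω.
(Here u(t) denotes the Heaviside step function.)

F[f₁*f₂](ω) = \frac{1}{\left(i \omega + 8\right)^{2} \left(i \omega + 15\right)}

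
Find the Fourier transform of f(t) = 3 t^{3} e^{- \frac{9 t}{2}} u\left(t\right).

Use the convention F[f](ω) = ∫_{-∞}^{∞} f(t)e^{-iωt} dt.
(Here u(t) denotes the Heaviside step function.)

F(ω) = \frac{288}{\left(2 i \omega + 9\right)^{4}}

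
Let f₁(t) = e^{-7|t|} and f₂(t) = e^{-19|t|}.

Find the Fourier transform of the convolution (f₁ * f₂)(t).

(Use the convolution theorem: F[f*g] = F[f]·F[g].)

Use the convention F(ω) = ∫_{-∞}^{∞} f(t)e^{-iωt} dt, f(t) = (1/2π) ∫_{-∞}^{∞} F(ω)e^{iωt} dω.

F[f₁*f₂](ω) = \frac{532}{\left(\omega^{2} + 49\right) \left(\omega^{2} + 361\right)}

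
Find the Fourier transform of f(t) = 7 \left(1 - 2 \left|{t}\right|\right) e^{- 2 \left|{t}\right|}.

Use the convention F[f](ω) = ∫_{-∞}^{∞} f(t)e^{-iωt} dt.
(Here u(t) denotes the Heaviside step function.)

F(ω) = \frac{56 \omega^{2}}{\left(\omega^{2} + 4\right)^{2}}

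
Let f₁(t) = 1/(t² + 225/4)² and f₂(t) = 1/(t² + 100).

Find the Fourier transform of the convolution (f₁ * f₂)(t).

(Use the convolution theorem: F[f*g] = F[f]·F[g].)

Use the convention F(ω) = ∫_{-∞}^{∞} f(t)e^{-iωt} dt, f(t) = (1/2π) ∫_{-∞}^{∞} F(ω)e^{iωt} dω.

F[f₁*f₂](ω) = \frac{\pi^{2} \left(15 \left|{\omega}\right| + 2\right) e^{- \frac{35 \left|{\omega}\right|}{2}}}{16875}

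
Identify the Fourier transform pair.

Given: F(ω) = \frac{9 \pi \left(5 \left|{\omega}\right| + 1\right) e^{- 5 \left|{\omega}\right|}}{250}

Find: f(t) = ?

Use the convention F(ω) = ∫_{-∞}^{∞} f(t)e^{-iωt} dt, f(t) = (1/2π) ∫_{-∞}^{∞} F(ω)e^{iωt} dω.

f(t) = \frac{9}{\left(t^{2} + 25\right)^{2}}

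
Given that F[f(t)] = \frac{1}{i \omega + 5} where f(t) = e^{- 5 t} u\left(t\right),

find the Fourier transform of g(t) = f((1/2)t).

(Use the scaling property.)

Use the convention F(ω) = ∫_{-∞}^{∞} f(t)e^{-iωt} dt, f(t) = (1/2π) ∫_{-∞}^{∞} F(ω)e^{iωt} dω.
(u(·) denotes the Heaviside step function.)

F[g](ω) = \frac{2}{2 i \omega + 5}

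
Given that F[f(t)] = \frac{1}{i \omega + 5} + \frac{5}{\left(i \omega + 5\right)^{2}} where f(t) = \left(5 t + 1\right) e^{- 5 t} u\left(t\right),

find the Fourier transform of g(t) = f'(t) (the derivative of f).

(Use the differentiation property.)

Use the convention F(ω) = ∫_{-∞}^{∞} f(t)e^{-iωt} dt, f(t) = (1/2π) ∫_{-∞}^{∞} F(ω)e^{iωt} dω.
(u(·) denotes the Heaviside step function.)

F[g](ω) = \frac{\omega \left(\omega - 10 i\right)}{\omega^{2} - 10 i \omega - 25}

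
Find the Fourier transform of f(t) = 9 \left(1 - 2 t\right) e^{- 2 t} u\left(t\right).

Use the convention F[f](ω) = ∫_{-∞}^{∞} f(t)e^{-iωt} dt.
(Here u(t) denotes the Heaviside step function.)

F(ω) = \frac{9 i \omega}{- \omega^{2} + 4 i \omega + 4}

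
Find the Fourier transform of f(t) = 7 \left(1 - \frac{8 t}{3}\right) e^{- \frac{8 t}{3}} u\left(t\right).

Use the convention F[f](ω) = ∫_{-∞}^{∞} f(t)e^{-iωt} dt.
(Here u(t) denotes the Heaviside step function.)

F(ω) = \frac{63 i \omega}{- 9 \omega^{2} + 48 i \omega + 64}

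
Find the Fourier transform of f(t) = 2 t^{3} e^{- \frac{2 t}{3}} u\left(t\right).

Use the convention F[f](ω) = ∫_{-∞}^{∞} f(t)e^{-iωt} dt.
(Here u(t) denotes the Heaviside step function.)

F(ω) = \frac{972}{\left(3 i \omega + 2\right)^{4}}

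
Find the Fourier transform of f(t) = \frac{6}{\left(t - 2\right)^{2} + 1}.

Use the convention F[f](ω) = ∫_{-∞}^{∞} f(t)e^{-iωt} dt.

F(ω) = 6 \pi e^{- 2 i \omega - \left|{\omega}\right|}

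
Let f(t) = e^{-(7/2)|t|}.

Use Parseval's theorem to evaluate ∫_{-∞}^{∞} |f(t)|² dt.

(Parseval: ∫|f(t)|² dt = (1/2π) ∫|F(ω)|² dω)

∫|f(t)|² dt = \frac{2}{7}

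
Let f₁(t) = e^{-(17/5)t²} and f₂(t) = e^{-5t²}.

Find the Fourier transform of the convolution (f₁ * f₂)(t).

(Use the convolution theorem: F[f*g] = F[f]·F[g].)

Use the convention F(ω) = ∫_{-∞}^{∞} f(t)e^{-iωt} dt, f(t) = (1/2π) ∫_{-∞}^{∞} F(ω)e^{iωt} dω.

F[f₁*f₂](ω) = \frac{\sqrt{17} \pi e^{- \frac{21 \omega^{2}}{170}}}{17}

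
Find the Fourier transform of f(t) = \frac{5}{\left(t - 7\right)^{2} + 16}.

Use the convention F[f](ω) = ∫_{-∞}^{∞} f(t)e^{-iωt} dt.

F(ω) = \frac{5 \pi e^{- 7 i \omega - 4 \left|{\omega}\right|}}{4}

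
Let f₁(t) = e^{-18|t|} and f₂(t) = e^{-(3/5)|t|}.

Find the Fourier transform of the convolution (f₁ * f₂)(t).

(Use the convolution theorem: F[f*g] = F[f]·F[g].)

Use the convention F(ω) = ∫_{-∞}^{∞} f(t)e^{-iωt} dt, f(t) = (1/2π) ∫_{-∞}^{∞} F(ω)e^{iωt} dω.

F[f₁*f₂](ω) = \frac{1080}{\left(\omega^{2} + 324\right) \left(25 \omega^{2} + 9\right)}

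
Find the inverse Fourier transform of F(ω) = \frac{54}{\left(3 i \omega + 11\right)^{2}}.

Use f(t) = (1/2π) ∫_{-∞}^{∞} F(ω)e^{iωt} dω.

f(t) = 6 t e^{- \frac{11 t}{3}} u\left(t\right)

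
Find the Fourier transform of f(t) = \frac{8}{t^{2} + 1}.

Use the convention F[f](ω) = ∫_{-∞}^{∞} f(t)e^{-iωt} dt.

F(ω) = 8 \pi e^{- \left|{\omega}\right|}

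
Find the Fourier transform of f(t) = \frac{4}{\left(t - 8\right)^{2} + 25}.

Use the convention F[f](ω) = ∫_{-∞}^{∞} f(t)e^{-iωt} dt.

F(ω) = \frac{4 \pi e^{- 8 i \omega - 5 \left|{\omega}\right|}}{5}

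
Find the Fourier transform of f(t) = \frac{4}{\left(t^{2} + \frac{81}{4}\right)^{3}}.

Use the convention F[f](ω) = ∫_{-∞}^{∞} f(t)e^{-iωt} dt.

F(ω) = \frac{4 \pi \left(27 \omega^{2} + 18 \left|{\omega}\right| + 4\right) e^{- \frac{9 \left|{\omega}\right|}{2}}}{19683}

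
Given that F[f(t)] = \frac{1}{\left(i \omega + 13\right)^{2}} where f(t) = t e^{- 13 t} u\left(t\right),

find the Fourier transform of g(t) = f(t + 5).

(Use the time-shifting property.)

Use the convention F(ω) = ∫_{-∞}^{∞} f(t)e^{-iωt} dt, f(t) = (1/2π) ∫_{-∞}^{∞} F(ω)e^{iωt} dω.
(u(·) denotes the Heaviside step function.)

F[g](ω) = \frac{e^{5 i \omega}}{\left(i \omega + 13\right)^{2}}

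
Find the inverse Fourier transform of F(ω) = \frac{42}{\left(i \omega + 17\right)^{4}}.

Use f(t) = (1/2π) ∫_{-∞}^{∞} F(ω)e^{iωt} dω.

f(t) = 7 t^{3} e^{- 17 t} u\left(t\right)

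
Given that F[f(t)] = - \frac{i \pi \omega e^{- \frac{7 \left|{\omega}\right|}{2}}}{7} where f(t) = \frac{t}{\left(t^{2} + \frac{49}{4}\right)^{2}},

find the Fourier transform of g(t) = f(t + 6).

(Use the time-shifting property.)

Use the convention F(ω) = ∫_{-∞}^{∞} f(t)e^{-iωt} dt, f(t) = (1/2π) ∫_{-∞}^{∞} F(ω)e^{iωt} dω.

F[g](ω) = - \frac{i \pi \omega e^{6 i \omega - \frac{7 \left|{\omega}\right|}{2}}}{7}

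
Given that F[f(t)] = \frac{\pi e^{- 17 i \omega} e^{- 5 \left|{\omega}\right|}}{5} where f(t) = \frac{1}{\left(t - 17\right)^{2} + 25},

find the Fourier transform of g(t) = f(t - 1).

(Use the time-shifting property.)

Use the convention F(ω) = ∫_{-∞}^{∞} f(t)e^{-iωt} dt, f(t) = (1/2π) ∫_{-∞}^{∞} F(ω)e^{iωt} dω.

F[g](ω) = \frac{\pi e^{- 18 i \omega - 5 \left|{\omega}\right|}}{5}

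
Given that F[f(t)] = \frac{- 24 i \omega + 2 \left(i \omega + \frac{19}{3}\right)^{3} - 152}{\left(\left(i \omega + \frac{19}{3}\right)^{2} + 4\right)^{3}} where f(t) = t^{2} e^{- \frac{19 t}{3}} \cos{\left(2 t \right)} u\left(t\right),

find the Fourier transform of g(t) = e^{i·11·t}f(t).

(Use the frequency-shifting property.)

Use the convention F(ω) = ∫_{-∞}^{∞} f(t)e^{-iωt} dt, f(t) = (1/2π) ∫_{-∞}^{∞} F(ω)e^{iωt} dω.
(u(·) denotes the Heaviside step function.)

F[g](ω) = \frac{54 \left(324 i \left(11 - \omega\right) + \left(3 i \left(\omega - 11\right) + 19\right)^{3} - 2052\right)}{\left(\left(3 i \left(\omega - 11\right) + 19\right)^{2} + 36\right)^{3}}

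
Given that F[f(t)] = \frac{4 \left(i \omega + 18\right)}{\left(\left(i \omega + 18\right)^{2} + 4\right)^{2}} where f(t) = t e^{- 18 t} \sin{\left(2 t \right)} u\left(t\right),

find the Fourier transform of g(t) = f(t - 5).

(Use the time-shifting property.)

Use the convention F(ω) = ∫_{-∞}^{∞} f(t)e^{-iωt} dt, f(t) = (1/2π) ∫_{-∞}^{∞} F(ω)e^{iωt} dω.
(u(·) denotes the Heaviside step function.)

F[g](ω) = \frac{4 \left(i \omega + 18\right) e^{- 5 i \omega}}{\left(\left(i \omega + 18\right)^{2} + 4\right)^{2}}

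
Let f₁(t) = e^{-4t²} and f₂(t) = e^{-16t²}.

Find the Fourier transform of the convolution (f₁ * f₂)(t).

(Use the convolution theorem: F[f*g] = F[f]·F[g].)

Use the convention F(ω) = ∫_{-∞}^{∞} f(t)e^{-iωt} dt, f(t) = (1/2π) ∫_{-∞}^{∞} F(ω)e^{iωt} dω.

F[f₁*f₂](ω) = \frac{\pi e^{- \frac{5 \omega^{2}}{64}}}{8}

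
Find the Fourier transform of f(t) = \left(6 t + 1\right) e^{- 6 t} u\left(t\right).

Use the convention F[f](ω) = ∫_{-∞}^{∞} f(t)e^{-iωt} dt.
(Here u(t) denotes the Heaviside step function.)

F(ω) = \frac{- i \omega - 12}{\omega^{2} - 12 i \omega - 36}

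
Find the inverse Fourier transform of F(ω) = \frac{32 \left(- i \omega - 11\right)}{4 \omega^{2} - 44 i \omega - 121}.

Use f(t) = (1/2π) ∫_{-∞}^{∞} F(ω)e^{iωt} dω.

f(t) = 8 \left(\frac{11 t}{2} + 1\right) e^{- \frac{11 t}{2}} u\left(t\right)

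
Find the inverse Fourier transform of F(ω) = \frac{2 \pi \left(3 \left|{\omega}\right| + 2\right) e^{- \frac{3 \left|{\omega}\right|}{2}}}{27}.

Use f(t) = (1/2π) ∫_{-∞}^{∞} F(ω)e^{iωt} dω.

f(t) = \frac{1}{\left(t^{2} + \frac{9}{4}\right)^{2}}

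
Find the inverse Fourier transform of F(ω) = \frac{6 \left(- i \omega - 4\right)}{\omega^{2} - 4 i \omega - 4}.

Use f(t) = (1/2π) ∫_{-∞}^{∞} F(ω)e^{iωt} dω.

f(t) = 6 \left(2 t + 1\right) e^{- 2 t} u\left(t\right)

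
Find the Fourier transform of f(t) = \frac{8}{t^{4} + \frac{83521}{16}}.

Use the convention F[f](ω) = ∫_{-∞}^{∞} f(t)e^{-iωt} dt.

F(ω) = \frac{64 \pi e^{- \frac{17 \sqrt{2} \left|{\omega}\right|}{4}} \sin{\left(\frac{17 \sqrt{2} \left|{\omega}\right|}{4} + \frac{\pi}{4} \right)}}{4913}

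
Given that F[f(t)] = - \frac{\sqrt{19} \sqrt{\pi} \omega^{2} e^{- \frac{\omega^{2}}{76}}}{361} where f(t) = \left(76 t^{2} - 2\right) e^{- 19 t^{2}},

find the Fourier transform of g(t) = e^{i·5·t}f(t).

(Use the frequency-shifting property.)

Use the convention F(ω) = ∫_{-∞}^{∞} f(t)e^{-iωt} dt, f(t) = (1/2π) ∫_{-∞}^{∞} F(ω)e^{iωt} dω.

F[g](ω) = - \frac{\sqrt{19} \sqrt{\pi} \left(\omega - 5\right)^{2} e^{- \frac{\left(\omega - 5\right)^{2}}{76}}}{361}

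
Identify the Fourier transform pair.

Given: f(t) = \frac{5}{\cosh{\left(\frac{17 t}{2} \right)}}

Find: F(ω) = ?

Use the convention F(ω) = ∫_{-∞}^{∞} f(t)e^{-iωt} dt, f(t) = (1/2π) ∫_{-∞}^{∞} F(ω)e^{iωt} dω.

F(ω) = \frac{10 \pi}{17 \cosh{\left(\frac{\pi \omega}{17} \right)}}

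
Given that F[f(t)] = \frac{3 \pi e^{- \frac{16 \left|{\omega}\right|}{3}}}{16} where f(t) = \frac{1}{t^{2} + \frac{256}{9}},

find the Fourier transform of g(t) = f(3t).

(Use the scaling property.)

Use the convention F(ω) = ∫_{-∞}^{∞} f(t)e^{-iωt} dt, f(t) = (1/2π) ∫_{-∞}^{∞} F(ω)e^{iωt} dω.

F[g](ω) = \frac{\pi e^{- \frac{16 \left|{\omega}\right|}{9}}}{16}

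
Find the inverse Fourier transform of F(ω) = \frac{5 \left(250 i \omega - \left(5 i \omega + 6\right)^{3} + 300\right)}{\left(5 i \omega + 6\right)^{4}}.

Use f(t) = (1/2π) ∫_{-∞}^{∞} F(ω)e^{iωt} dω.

f(t) = \left(t^{2} - 1\right) e^{- \frac{6 t}{5}} u\left(t\right)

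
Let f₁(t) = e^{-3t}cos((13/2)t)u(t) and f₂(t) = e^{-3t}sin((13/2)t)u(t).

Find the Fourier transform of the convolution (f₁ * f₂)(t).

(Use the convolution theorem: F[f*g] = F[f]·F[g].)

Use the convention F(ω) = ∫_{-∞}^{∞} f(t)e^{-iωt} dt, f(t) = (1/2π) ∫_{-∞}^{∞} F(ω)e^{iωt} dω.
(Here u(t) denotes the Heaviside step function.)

F[f₁*f₂](ω) = \frac{104 \left(i \omega + 3\right)}{\left(4 \left(i \omega + 3\right)^{2} + 169\right)^{2}}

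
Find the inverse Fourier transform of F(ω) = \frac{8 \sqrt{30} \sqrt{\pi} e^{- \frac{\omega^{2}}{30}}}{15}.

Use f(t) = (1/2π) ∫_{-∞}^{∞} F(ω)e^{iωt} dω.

f(t) = 8 e^{- \frac{15 t^{2}}{2}}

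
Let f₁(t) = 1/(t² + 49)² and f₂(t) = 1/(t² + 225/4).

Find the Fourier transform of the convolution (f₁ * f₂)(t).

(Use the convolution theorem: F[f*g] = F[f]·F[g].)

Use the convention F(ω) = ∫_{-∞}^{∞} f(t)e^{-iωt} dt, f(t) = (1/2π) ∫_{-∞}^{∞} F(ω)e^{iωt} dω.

F[f₁*f₂](ω) = \frac{\pi^{2} \left(7 \left|{\omega}\right| + 1\right) e^{- \frac{29 \left|{\omega}\right|}{2}}}{5145}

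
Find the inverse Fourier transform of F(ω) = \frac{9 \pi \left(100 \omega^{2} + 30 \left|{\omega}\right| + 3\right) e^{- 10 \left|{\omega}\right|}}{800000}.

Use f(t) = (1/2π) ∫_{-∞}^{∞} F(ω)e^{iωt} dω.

f(t) = \frac{9}{\left(t^{2} + 100\right)^{3}}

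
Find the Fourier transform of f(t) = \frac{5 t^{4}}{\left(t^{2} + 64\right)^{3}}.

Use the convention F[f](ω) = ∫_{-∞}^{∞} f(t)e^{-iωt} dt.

F(ω) = \frac{5 \pi \left(64 \omega^{2} - 40 \left|{\omega}\right| + 3\right) e^{- 8 \left|{\omega}\right|}}{64}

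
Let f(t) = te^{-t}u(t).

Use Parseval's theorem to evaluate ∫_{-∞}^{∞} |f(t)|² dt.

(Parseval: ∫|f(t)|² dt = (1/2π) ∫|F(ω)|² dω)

∫|f(t)|² dt = \frac{1}{4}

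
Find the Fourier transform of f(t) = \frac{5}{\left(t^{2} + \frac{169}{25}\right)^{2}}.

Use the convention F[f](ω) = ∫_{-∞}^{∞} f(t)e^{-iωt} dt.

F(ω) = \frac{125 \pi \left(13 \left|{\omega}\right| + 5\right) e^{- \frac{13 \left|{\omega}\right|}{5}}}{4394}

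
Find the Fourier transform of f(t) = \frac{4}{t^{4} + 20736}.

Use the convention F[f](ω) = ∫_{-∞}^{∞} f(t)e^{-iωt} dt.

F(ω) = \frac{\pi e^{- 6 \sqrt{2} \left|{\omega}\right|} \sin{\left(6 \sqrt{2} \left|{\omega}\right| + \frac{\pi}{4} \right)}}{432}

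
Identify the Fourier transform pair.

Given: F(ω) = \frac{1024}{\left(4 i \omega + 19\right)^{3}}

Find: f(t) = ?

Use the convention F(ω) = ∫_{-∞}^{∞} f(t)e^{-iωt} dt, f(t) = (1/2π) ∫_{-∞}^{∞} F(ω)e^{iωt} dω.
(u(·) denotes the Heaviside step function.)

f(t) = 8 t^{2} e^{- \frac{19 t}{4}} u\left(t\right)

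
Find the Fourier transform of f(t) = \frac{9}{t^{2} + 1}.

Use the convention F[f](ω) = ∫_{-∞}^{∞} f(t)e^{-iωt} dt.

F(ω) = 9 \pi e^{- \left|{\omega}\right|}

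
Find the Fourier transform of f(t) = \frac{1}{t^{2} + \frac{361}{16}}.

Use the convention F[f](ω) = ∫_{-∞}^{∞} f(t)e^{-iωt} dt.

F(ω) = \frac{4 \pi e^{- \frac{19 \left|{\omega}\right|}{4}}}{19}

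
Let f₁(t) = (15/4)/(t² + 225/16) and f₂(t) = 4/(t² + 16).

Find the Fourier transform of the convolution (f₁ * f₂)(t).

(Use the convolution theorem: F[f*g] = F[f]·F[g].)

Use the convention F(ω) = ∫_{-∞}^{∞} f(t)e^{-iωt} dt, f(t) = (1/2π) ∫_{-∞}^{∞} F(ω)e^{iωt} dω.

F[f₁*f₂](ω) = \pi^{2} e^{- \frac{31 \left|{\omega}\right|}{4}}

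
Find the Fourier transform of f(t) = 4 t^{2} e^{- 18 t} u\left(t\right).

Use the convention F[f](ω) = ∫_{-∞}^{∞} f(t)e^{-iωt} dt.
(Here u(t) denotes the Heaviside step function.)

F(ω) = \frac{8}{\left(i \omega + 18\right)^{3}}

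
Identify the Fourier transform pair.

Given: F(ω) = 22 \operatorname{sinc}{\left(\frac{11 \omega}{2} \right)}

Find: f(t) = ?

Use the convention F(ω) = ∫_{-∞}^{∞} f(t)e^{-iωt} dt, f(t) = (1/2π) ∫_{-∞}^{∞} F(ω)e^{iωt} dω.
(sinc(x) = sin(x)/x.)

f(t) = 2 \left(\begin{cases} 1 & \text{for}\: \left|{t}\right| < \frac{11}{2} \\0 & \text{otherwise} \end{cases}\right)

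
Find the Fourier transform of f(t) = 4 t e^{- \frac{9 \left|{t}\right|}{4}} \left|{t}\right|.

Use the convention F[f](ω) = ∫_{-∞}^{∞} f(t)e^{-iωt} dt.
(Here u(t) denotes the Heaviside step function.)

F(ω) = \frac{4096 i \omega \left(16 \omega^{2} - 243\right)}{\left(16 \omega^{2} + 81\right)^{3}}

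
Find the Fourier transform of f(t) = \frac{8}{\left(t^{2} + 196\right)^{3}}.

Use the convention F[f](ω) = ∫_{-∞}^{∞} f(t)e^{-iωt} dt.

F(ω) = \frac{\pi \left(196 \omega^{2} + 42 \left|{\omega}\right| + 3\right) e^{- 14 \left|{\omega}\right|}}{537824}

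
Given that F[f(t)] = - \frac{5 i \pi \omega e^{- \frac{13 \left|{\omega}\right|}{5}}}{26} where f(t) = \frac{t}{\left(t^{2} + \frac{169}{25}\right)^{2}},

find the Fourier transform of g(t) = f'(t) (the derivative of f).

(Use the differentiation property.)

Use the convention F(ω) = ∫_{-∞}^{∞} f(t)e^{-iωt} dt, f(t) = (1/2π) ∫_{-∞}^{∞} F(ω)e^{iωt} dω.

F[g](ω) = \frac{5 \pi \omega^{2} e^{- \frac{13 \left|{\omega}\right|}{5}}}{26}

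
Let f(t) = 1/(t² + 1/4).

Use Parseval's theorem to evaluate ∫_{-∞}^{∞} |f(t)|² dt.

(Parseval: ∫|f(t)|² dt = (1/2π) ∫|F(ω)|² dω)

∫|f(t)|² dt = 4 \pi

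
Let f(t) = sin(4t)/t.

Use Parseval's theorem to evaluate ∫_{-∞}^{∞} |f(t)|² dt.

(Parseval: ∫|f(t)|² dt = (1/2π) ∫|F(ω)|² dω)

∫|f(t)|² dt = 4 \pi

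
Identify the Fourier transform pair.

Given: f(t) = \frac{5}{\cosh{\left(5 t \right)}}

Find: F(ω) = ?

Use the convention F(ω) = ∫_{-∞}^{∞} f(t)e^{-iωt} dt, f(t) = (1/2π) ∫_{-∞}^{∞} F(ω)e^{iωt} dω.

F(ω) = \frac{\pi}{\cosh{\left(\frac{\pi \omega}{10} \right)}}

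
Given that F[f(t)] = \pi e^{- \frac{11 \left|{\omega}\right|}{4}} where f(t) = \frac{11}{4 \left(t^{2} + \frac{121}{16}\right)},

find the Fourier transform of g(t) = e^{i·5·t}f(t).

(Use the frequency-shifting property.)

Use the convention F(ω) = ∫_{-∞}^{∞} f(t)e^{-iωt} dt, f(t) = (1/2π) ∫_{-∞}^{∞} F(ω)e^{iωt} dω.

F[g](ω) = \pi e^{- \frac{11 \left|{\omega - 5}\right|}{4}}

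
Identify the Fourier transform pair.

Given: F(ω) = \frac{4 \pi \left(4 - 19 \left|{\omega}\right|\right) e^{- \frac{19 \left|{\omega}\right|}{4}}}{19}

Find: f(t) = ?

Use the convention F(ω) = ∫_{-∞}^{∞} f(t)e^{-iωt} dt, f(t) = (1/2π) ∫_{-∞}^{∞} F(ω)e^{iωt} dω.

f(t) = \frac{8 t^{2}}{\left(t^{2} + \frac{361}{16}\right)^{2}}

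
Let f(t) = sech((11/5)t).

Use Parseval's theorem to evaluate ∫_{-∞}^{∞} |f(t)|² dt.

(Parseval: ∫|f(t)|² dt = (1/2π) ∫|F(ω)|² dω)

∫|f(t)|² dt = \frac{10}{11}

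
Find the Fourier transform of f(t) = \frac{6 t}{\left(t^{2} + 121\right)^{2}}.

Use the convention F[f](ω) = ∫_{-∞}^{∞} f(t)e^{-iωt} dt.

F(ω) = - \frac{3 i \pi \omega e^{- 11 \left|{\omega}\right|}}{11}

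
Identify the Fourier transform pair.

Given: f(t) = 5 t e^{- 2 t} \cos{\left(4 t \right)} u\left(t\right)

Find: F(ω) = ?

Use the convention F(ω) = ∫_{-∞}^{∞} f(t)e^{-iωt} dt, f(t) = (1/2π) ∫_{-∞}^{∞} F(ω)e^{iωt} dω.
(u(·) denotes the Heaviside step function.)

F(ω) = \frac{5 \left(\left(i \omega + 2\right)^{2} - 16\right)}{\left(\left(i \omega + 2\right)^{2} + 16\right)^{2}}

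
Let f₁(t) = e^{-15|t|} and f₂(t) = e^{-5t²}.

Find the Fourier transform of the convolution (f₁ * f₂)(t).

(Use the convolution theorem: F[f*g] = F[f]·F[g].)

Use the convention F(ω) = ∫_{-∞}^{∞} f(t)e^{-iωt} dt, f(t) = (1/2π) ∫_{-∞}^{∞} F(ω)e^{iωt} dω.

F[f₁*f₂](ω) = \frac{6 \sqrt{5} \sqrt{\pi} e^{- \frac{\omega^{2}}{20}}}{\omega^{2} + 225}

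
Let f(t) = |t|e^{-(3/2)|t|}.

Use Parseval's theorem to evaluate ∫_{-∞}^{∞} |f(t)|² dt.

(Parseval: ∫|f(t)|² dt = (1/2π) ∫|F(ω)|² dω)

∫|f(t)|² dt = \frac{4}{27}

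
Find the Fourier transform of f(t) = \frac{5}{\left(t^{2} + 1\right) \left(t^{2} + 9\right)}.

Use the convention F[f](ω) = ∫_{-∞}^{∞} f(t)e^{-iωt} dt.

F(ω) = \frac{5 \pi \left(3 e^{2 \left|{\omega}\right|} - 1\right) e^{- 3 \left|{\omega}\right|}}{24}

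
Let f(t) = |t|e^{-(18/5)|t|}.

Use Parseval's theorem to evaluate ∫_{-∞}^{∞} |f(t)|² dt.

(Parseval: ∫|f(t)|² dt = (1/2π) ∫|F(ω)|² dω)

∫|f(t)|² dt = \frac{125}{11664}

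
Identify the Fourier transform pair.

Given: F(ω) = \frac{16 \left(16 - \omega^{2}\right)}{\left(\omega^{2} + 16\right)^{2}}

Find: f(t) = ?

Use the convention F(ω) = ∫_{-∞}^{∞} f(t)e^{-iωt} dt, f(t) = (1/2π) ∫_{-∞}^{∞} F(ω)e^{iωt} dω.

f(t) = 8 e^{- 4 \left|{t}\right|} \left|{t}\right|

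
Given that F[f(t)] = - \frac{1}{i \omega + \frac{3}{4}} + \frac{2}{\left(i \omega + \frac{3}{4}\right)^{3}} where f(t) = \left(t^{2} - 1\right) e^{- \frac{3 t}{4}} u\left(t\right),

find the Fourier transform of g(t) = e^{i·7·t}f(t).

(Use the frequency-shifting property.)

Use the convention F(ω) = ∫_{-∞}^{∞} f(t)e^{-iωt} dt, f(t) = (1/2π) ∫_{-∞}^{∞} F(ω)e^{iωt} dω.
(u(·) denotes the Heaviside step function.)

F[g](ω) = \frac{4 \left(128 i \left(\omega - 7\right) - \left(4 i \left(\omega - 7\right) + 3\right)^{3} + 96\right)}{\left(4 i \left(\omega - 7\right) + 3\right)^{4}}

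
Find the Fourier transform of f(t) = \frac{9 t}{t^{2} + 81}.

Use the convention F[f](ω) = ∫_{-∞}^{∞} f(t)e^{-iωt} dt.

F(ω) = - 9 i \pi e^{- 9 \left|{\omega}\right|} \operatorname{sign}{\left(\omega \right)}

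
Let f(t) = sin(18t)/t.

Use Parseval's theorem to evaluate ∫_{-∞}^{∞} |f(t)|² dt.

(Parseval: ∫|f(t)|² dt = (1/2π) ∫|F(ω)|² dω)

∫|f(t)|² dt = 18 \pi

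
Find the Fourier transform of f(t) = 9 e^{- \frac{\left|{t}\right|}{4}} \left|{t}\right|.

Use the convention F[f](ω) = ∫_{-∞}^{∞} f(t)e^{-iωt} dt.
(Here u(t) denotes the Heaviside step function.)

F(ω) = \frac{288 \left(1 - 16 \omega^{2}\right)}{\left(16 \omega^{2} + 1\right)^{2}}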